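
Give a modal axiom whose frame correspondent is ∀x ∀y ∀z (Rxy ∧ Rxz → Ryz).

◇ψ → □◇ψ

The condition is the Euclidean property. The 5 schema ◇ψ → □◇ψ defines it.
Suppose ◇ψ→□◇ψ is valid. Take Rxy, Rxz and set V(ψ)={y}. Then ◇ψ at x, so □◇ψ at x, so ◇ψ at z, so some w with Rzw has ψ; w=y, i.e. Rzy. By symmetry of the argument, Ryz.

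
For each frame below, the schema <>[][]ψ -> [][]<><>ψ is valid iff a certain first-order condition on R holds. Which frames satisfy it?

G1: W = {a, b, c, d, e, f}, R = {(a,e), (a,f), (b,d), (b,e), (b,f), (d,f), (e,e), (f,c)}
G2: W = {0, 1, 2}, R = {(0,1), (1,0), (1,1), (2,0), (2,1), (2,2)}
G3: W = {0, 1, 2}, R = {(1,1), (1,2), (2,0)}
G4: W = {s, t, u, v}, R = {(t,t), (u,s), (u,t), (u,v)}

This is the axiom for a generalized confluence (Geach) condition; its first-order frame correspondent is forall x forall y forall z ((xRy & x R^2 z) -> exists w (y R^2 w & z R^2 w)).
G1: fails — aRe, aR²c but no w with eR²w and cR²w.
G2: holds.
G3: fails — 1R1, 1R²0 but no w with 1R²w and 0R²w.
G4: fails — uRs, uR²t but no w with sR²w and tR²w.
Valid on: G2.

G2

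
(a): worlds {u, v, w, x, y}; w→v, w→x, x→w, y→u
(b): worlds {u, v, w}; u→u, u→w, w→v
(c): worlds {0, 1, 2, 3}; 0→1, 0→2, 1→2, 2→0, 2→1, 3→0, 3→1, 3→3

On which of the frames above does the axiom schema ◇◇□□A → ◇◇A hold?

(c)

Frame correspondent (Sahlqvist): ∀x ∀y (xR²y → ∃w (yR²w ∧ xR²w)) — i.e. a generalized confluence (Geach) condition.
(a): fails — xR²v but no t with vR²t and xR²t.
(b): fails — uR²v but no t with vR²t and uR²t.
(c): satisfies the condition.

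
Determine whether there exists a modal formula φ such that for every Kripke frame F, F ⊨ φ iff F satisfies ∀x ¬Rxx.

Modal frame validity is preserved under surjective bounded morphisms.
The 3-cycle (worlds a,b,c with a→b→c→a) is irreflexive, and the map sending every world to a single reflexive point • is a surjective bounded morphism (forth: every edge maps to (•,•); back: every world has a successor). So any modal formula valid on the 3-cycle is also valid on the reflexive point, which is not irreflexive.
Hence irreflexivity is not modally definable.

Not definable by any modal formula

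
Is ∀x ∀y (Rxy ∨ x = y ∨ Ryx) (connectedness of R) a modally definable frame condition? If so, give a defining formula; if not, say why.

Modal frame validity is preserved under disjoint unions.
Take 3 disjoint single-world reflexive frames: each is trivially connected, but their disjoint union has 3 worlds with no edge between distinct components, so it is not connected.
Hence connectedness of R is not modally definable.

Not definable by any modal formula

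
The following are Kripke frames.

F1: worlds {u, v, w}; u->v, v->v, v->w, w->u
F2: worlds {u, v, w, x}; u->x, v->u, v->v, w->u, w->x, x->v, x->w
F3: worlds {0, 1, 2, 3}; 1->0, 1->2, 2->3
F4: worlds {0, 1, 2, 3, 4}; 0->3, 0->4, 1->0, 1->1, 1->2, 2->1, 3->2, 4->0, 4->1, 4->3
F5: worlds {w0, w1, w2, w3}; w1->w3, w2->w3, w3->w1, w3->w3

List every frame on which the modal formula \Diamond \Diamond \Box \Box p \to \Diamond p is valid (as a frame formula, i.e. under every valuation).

This is the axiom for a generalized confluence (Geach) condition; its first-order frame correspondent is \forall x \forall y (x R^2 y \to \exists w (y R^2 w \wedge xRw)).
F1: satisfies the condition.
F2: satisfies the condition.
F3: fails — 1R²3 but no w with 3R²w and 1Rw.
F4: fails — 0R²2 but no w with 2R²w and 0Rw.
F5: satisfies the condition.

F1, F2, F5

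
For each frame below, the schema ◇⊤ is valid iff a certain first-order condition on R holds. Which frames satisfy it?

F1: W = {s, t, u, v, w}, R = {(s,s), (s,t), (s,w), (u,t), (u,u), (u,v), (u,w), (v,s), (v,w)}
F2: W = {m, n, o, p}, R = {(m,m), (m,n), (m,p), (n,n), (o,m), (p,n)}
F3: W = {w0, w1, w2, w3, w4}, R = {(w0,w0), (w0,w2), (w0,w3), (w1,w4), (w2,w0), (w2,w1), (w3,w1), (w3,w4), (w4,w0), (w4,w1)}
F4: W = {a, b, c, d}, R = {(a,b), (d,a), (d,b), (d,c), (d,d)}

F2, F3

Frame correspondent (Sahlqvist): ∀x ∃y Rxy — i.e. seriality.
F1: fails — world t has no successor.
F2: satisfies the condition.
F3: satisfies the condition.
F4: fails — world b has no successor.
Valid on: F2, F3.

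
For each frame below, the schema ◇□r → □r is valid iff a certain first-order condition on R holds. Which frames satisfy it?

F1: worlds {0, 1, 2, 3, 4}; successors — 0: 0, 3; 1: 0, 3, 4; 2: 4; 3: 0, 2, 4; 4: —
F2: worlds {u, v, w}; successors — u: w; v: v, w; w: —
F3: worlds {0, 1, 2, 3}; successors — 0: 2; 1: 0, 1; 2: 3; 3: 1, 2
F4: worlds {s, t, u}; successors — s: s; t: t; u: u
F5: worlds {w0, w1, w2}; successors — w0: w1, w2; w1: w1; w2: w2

Frame correspondent (Sahlqvist): ∀x ∀y ∀z (Rxy ∧ Rxz → Ryz) — i.e. the Euclidean property.
F1: fails — R03 and R03 but not R33.
F2: fails — Ruw and Ruw but not Rww.
F3: fails — R02 and R02 but not R22.
F4: holds.
F5: fails — Rw0w1 and Rw0w2 but not Rw1w2.

F4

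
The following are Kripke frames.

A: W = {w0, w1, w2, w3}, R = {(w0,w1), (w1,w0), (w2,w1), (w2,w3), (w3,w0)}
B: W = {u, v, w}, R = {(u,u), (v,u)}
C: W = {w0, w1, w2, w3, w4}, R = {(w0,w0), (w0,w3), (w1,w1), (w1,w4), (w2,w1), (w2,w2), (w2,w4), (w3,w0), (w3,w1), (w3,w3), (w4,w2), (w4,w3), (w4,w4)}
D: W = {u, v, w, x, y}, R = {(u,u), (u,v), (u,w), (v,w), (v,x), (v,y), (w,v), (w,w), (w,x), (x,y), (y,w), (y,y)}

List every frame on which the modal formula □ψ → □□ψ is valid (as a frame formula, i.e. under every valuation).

B

Frame correspondent (Sahlqvist): ∀x ∀y ∀z (Rxy ∧ Ryz → Rxz) — i.e. transitivity.
A: fails — Rw1w0 and Rw0w1 but not Rw1w1.
B: satisfies the condition.
C: fails — Rw2w4 and Rw4w3 but not Rw2w3.
D: fails — Ruv and Rvx but not Rux.
Valid on: B.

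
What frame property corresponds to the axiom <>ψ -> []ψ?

partial functionality

Suppose ◇ψ→□ψ is valid. Take Rxy, Rxz and set V(ψ)={y}. Then ◇ψ at x, so □ψ at x, so ψ at z, i.e. z=y.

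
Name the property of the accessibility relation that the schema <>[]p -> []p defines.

Replacing p by ¬p and contraposing gives the equivalent schema ◇p → □◇p.
Suppose ◇p→□◇p is valid. Take Rxy, Rxz and set V(p)={y}. Then ◇p at x, so □◇p at x, so ◇p at z, so some w with Rzw has p; w=y, i.e. Rzy. By symmetry of the argument, Ryz.

the Euclidean property: forall x forall y forall z (Rxy & Rxz -> Ryz)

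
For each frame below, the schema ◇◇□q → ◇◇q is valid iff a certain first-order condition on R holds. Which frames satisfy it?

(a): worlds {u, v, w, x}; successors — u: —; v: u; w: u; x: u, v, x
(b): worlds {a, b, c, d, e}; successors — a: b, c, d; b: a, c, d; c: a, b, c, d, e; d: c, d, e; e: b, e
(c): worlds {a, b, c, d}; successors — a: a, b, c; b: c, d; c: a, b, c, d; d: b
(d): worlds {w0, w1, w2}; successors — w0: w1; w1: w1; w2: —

This is the axiom for a generalized confluence (Geach) condition; its first-order frame correspondent is ∀x ∀y (xR²y → ∃w (yRw ∧ xR²w)).
(a): fails — xR²u but no t with uRt and xR²t.
(b): holds.
(c): fails — dR²d but no w with dRw and dR²w.
(d): holds.
Valid on: (b), (d).

(b), (d)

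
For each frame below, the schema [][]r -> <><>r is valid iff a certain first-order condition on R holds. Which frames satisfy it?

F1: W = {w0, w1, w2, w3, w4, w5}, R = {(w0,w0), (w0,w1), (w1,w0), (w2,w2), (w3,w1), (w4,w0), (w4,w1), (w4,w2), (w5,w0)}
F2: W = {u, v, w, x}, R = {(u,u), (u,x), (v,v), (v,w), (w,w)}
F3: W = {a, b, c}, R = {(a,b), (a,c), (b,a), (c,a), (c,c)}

F1, F3

Frame correspondent (Sahlqvist): forall x exists w (x R^2 w & x R^2 w) — i.e. a generalized confluence (Geach) condition.
F1: satisfies the condition.
F2: fails — at x but no t with xR²t and xR²t.
F3: satisfies the condition.
Valid on: F1, F3.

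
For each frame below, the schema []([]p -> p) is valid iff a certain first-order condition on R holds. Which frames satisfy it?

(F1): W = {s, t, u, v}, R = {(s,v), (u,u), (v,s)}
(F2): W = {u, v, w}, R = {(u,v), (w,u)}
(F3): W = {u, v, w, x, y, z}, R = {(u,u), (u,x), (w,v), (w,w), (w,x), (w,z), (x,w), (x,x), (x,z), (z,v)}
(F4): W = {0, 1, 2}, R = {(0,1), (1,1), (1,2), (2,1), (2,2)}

(F4)

Frame correspondent (Sahlqvist): forall x forall y (Rxy -> Ryy) — i.e. shift-reflexivity.
(F1): fails — Rsv but not Rvv.
(F2): fails — Ruv but not Rvv.
(F3): fails — Rxz but not Rzz.
(F4): holds.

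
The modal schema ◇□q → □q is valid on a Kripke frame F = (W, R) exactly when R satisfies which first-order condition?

The Euclidean property

Replacing q by ¬q and contraposing gives the equivalent schema ◇q → □◇q.
Suppose ◇q→□◇q is valid. Take Rxy, Rxz and set V(q)={y}. Then ◇q at x, so □◇q at x, so ◇q at z, so some w with Rzw has q; w=y, i.e. Rzy. By symmetry of the argument, Ryz.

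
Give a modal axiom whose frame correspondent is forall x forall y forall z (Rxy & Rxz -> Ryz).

◇q → □◇q

A defining formula is ◇q → □◇q (the 5 axiom).
Suppose ◇q→□◇q is valid. Take Rxy, Rxz and set V(q)={y}. Then ◇q at x, so □◇q at x, so ◇q at z, so some w with Rzw has q; w=y, i.e. Rzy. By symmetry of the argument, Ryz.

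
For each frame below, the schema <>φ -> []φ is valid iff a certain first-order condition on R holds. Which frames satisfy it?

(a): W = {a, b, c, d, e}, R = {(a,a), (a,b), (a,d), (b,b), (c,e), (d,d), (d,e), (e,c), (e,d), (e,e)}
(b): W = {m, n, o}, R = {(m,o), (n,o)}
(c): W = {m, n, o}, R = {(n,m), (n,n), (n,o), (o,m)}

Frame correspondent (Sahlqvist): forall x forall y forall z (Rxy & Rxz -> y = z) — i.e. partial functionality.
(a): fails — a sees both a and b.
(b): condition met.
(c): fails — n sees both m and n.
Valid on: (b).

(b)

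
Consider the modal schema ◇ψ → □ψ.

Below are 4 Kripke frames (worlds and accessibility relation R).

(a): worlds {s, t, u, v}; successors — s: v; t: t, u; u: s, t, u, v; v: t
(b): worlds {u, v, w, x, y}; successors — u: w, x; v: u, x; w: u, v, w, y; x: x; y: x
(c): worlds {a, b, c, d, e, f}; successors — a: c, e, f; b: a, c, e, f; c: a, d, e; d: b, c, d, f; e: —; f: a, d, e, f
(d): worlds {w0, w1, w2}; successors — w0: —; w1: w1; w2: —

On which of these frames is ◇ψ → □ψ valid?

Frame correspondent (Sahlqvist): ∀x ∀y ∀z (Rxy ∧ Rxz → y = z) — i.e. partial functionality.
(a): fails — t sees both t and u.
(b): fails — u sees both w and x.
(c): fails — a sees both c and e.
(d): ✓.

(d)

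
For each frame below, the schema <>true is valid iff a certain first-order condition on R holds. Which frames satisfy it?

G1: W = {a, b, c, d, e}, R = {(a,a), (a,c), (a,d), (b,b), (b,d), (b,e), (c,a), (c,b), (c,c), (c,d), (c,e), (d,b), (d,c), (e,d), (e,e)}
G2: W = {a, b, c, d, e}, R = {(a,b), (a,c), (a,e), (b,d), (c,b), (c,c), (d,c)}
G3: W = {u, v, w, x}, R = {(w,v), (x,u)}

G1

The schema corresponds to seriality: forall x exists y Rxy.
G1: condition met.
G2: fails — world e has no successor.
G3: fails — world u has no successor.
Valid on: G1.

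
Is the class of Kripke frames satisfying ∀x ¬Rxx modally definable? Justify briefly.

If a class were modally definable it would be closed under surjective bounded morphisms (Goldblatt–Thomason).
The 5-cycle (worlds w0,w1,w2,w3,w4 with w0→w1→w2→w3→w4→w0) is irreflexive, and the map sending every world to a single reflexive point • is a surjective bounded morphism (forth: every edge maps to (•,•); back: every world has a successor). So any modal formula valid on the 5-cycle is also valid on the reflexive point, which is not irreflexive.
So the class is not modally definable.

No — not modally definable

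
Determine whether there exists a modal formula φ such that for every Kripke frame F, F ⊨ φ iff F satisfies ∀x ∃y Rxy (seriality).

The condition is seriality. A defining modal formula is □p → ◇p.
Suppose □p→◇p is valid. At any x set V(p)=W. Then □p at x, so ◇p at x, so x has a successor.

Yes, by □p → ◇p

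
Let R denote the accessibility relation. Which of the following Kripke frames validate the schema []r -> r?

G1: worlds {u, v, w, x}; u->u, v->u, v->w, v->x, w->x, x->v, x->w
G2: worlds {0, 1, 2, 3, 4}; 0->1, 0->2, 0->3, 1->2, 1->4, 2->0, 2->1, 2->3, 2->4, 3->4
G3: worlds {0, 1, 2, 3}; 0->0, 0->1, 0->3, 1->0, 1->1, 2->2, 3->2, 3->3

G3

The schema corresponds to reflexivity: forall x Rxx.
G1: fails — world v does not see itself.
G2: fails — world 0 does not see itself.
G3: holds.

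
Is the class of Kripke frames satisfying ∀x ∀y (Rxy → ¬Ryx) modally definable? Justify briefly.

No — not modally definable

If a class were modally definable it would be closed under surjective bounded morphisms (Goldblatt–Thomason).
The 3-cycle (worlds s,t,u with s→t→u→s) is asymmetric. Mapping every world to a single reflexive point • is a surjective bounded morphism, and the reflexive point is not asymmetric (R•• but asymmetry requires ¬R••).
Hence asymmetry is not modally definable.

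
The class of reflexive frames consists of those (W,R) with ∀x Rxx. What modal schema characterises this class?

□r → r

This is reflexivity; the standard corresponding axiom is T: □r → r.
Suppose □r→r is valid. At any x set V(r)={w : Rxw}. Then □r holds at x, so r holds at x, i.e. Rxx.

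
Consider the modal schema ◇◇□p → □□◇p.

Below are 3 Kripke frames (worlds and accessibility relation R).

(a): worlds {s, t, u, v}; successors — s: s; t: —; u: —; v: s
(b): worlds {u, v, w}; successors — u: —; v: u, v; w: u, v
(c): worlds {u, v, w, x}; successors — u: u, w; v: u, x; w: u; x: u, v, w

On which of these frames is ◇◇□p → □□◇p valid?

This is the axiom for a generalized confluence (Geach) condition; its first-order frame correspondent is ∀x ∀y ∀z ((xR²y ∧ xR²z) → ∃w (yRw ∧ zRw)).
(a): ✓.
(b): fails — vR²u, vR²u but no t with uRt and uRt.
(c): ✓.
Valid on: (a), (c).

(a), (c)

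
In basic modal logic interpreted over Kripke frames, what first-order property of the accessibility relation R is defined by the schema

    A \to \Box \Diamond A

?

Suppose A→□◇A is valid. Take Rxy and set V(A)={x}. Then A at x, so □◇A at x, so ◇A at y, so some z with Ryz has A; z=x, i.e. Ryx.

Symmetry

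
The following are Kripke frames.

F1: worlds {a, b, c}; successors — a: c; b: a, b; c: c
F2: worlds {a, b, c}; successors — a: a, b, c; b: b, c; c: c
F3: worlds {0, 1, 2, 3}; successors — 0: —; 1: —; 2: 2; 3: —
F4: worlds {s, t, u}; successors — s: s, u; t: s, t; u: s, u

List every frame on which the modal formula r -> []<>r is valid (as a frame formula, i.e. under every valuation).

Frame correspondent (Sahlqvist): forall x forall y (Rxy -> Ryx) — i.e. symmetry.
F1: fails — Rac but not Rca.
F2: fails — Rbc but not Rcb.
F3: holds.
F4: fails — Rts but not Rst.

F3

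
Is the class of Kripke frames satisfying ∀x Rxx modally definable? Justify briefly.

This is a Sahlqvist condition; the T axiom □r → r defines it.
Suppose □r→r is valid. At any x set V(r)={w : Rxw}. Then □r holds at x, so r holds at x, i.e. Rxx.

Yes, by □r → r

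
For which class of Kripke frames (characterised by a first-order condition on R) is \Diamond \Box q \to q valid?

Replacing q by ¬q and contraposing gives the equivalent schema q → □◇q.
Suppose q→□◇q is valid. Take Rxy and set V(q)={x}. Then q at x, so □◇q at x, so ◇q at y, so some z with Ryz has q; z=x, i.e. Ryx.
Conversely, on a frame with symmetry the schema holds at every world under every valuation.
So the correspondent is symmetry.

symmetry: \forall x \forall y (Rxy \to Ryx)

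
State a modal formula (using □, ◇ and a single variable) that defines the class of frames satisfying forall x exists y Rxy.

The condition is seriality. The D schema □p → ◇p defines it.
Suppose □p→◇p is valid. At any x set V(p)=W. Then □p at x, so ◇p at x, so x has a successor.

□p → ◇p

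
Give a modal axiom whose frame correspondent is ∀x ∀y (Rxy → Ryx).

This is symmetry; the standard corresponding axiom is B: p → □◇p.
Suppose p→□◇p is valid. Take Rxy and set V(p)={x}. Then p at x, so □◇p at x, so ◇p at y, so some z with Ryz has p; z=x, i.e. Ryx.

p → □◇p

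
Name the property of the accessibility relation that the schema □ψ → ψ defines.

Suppose □ψ→ψ is valid. At any x set V(ψ)={w : Rxw}. Then □ψ holds at x, so ψ holds at x, i.e. Rxx.

reflexivity: ∀x Rxx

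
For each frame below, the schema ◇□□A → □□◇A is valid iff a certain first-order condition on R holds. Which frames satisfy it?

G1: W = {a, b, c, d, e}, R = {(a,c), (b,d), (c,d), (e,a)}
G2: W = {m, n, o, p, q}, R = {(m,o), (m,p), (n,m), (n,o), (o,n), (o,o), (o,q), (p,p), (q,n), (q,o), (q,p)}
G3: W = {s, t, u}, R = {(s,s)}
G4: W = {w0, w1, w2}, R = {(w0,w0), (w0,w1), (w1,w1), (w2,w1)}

G3, G4

This is the axiom for a generalized confluence (Geach) condition; its first-order frame correspondent is ∀x ∀y ∀z ((xRy ∧ xR²z) → ∃w (yR²w ∧ zRw)).
G1: fails — aRc, aR²d but no w with cR²w and dRw.
G2: fails — mRp, mR²n but no w with pR²w and nRw.
G3: ✓.
G4: ✓.
Valid on: G3, G4.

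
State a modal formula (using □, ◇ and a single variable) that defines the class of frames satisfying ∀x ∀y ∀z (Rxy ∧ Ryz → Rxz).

This is transitivity; the standard corresponding axiom is 4: □p → □□p.
Suppose □p→□□p is valid. Take Rxy, Ryz and set V(p)={w : Rxw}. Then □p at x, so □□p at x, so □p at y, so p at z, i.e. Rxz.

□p → □□p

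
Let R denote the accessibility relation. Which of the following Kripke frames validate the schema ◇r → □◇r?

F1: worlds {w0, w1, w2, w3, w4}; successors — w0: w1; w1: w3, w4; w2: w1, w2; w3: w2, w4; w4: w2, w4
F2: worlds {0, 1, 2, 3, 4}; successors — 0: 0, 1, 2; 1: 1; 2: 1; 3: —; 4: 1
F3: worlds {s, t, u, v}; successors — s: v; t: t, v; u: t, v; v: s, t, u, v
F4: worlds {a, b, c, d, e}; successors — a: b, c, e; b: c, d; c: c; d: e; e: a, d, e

The schema corresponds to the Euclidean property: ∀x ∀y ∀z (Rxy ∧ Rxz → Ryz).
F1: fails — Rw0w1 and Rw0w1 but not Rw1w1.
F2: fails — R02 and R00 but not R20.
F3: fails — Rvt and Rvu but not Rtu.
F4: fails — Rab and Rab but not Rbb.
Valid on no frame.

none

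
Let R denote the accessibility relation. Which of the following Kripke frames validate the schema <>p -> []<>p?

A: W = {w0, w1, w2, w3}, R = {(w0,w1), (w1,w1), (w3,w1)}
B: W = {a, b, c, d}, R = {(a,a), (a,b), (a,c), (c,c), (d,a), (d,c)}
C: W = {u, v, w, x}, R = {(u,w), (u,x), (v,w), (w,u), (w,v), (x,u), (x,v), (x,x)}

A

This is the axiom for the Euclidean property; its first-order frame correspondent is forall x forall y forall z (Rxy & Rxz -> Ryz).
A: satisfies the condition.
B: fails — Rab and Rab but not Rbb.
C: fails — Ruw and Ruw but not Rww.
Valid on: A.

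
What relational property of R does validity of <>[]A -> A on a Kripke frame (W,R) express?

Equivalently (dual form): A → □◇A.
Suppose A→□◇A is valid. Take Rxy and set V(A)={x}. Then A at x, so □◇A at x, so ◇A at y, so some z with Ryz has A; z=x, i.e. Ryx.

symmetry: forall x forall y (Rxy -> Ryx)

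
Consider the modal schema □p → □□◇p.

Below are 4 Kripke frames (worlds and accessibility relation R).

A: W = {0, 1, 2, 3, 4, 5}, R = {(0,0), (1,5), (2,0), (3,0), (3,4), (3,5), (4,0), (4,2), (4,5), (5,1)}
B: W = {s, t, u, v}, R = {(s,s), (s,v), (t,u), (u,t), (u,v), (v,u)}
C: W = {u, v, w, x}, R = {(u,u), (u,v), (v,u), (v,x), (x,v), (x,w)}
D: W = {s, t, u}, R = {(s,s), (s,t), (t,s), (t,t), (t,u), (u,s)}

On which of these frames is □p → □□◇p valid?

Frame correspondent (Sahlqvist): ∀x ∀z (xR²z → ∃w (xRw ∧ zRw)) — i.e. a generalized confluence (Geach) condition.
A: fails — 3R²5 but no w with 3Rw and 5Rw.
B: fails — sR²v but no w with sRw and vRw.
C: fails — vR²w but no t with vRt and wRt.
D: holds.
Valid on: D.

D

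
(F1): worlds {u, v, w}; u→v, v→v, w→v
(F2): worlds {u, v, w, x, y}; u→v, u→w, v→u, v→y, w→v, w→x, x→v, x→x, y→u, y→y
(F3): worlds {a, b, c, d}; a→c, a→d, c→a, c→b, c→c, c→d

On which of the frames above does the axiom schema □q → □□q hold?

This is the axiom for transitivity; its first-order frame correspondent is ∀x ∀y ∀z (Rxy ∧ Ryz → Rxz).
(F1): condition met.
(F2): fails — Ruv and Rvu but not Ruu.
(F3): fails — Rac and Rcb but not Rab.
Valid on: (F1).

(F1)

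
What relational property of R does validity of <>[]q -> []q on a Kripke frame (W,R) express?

the Euclidean property

This schema is equivalent to the 5 axiom ◇q → □◇q.
Its frame correspondent is the Euclidean property — forall x forall y forall z (Rxy & Rxz -> Ryz).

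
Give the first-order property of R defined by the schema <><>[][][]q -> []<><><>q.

This is a Sahlqvist (Geach-type) schema ◇^2□^3q → □^1◇^3q.
First-order correspondent: forall x forall y forall z ((x R^2 y & xRz) -> exists w (y R^3 w & z R^3 w)).

forall x forall y forall z ((x R^2 y & xRz) -> exists w (y R^3 w & z R^3 w))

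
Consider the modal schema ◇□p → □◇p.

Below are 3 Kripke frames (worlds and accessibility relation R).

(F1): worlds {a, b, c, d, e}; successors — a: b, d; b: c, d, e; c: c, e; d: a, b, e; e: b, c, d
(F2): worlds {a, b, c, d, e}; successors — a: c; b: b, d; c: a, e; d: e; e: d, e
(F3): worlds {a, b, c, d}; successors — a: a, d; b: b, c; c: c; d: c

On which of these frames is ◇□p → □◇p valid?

This is the axiom for convergence; its first-order frame correspondent is ∀x ∀y ∀z (Rxy ∧ Rxz → ∃w (Ryw ∧ Rzw)).
(F1): holds.
(F2): fails — Rbb and Rbd but b and d have no common successor.
(F3): fails — Raa and Rad but a and d have no common successor.
Valid on: (F1).

(F1)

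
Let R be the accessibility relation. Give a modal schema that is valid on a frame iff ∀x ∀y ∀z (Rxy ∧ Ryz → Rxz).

□p → □□p

A defining formula is □p → □□p (the 4 axiom).
Suppose □p→□□p is valid. Take Rxy, Ryz and set V(p)={w : Rxw}. Then □p at x, so □□p at x, so □p at y, so p at z, i.e. Rxz.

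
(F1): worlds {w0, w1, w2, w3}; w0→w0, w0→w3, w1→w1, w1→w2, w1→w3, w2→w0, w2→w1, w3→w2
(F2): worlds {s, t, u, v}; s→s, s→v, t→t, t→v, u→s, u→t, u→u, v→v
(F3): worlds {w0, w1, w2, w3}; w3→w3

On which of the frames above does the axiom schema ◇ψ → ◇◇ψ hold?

(F2), (F3)

Frame correspondent (Sahlqvist): ∀x ∀y (xRy → ∃w (y = w ∧ xR²w)) — i.e. a generalized confluence (Geach) condition.
(F1): fails — w3Rw2 but no w with w2=w and w3R²w.
(F2): satisfies the condition.
(F3): satisfies the condition.
Valid on: (F2), (F3).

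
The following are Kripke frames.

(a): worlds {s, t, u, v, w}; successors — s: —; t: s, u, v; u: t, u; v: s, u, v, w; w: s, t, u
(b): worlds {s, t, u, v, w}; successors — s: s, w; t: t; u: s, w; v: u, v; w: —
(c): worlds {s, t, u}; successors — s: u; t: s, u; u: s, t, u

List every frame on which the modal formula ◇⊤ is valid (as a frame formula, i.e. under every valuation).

(c)

Frame correspondent (Sahlqvist): ∀x ∃y Rxy — i.e. seriality.
(a): fails — world s has no successor.
(b): fails — world w has no successor.
(c): condition met.
Valid on: (c).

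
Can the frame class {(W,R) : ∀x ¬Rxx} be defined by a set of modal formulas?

No — not modally definable

Any modally definable frame class is closed under surjective bounded morphisms.
The 5-cycle (worlds s,t,u,v,w with s→t→u→v→w→s) is irreflexive, and the map sending every world to a single reflexive point • is a surjective bounded morphism (forth: every edge maps to (•,•); back: every world has a successor). So any modal formula valid on the 5-cycle is also valid on the reflexive point, which is not irreflexive.
So no modal formula (or set of formulas) defines exactly the irreflexive frames.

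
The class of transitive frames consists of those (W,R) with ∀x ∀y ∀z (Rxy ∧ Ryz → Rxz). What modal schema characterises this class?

This is transitivity; the standard corresponding axiom is 4: □p → □□p.

□p → □□p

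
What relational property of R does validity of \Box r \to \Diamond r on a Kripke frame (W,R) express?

seriality: \forall x \exists y Rxy

Suppose □r→◇r is valid. At any x set V(r)=W. Then □r at x, so ◇r at x, so x has a successor.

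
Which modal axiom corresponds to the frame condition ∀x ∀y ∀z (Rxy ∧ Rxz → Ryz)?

A defining formula is ◇r → □◇r (the 5 axiom).
Suppose ◇r→□◇r is valid. Take Rxy, Rxz and set V(r)={y}. Then ◇r at x, so □◇r at x, so ◇r at z, so some w with Rzw has r; w=y, i.e. Rzy. By symmetry of the argument, Ryz.

◇r → □◇r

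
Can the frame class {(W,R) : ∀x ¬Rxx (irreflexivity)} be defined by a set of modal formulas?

Not modally definable

Any modally definable frame class is closed under surjective bounded morphisms.
The 4-cycle (worlds a,b,c,d with a→b→c→d→a) is irreflexive, and the map sending every world to a single reflexive point • is a surjective bounded morphism (forth: every edge maps to (•,•); back: every world has a successor). So any modal formula valid on the 4-cycle is also valid on the reflexive point, which is not irreflexive.
So no modal formula (or set of formulas) defines exactly the irreflexive frames.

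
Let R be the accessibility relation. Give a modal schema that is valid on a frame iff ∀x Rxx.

□p → p

This is reflexivity; the standard corresponding axiom is T: □p → p.
Suppose □p→p is valid. At any x set V(p)={w : Rxw}. Then □p holds at x, so p holds at x, i.e. Rxx.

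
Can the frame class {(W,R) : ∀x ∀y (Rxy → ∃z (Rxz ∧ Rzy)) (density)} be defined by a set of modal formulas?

Yes — defined by □□r → □r

The condition is density. A defining modal formula is □□r → □r.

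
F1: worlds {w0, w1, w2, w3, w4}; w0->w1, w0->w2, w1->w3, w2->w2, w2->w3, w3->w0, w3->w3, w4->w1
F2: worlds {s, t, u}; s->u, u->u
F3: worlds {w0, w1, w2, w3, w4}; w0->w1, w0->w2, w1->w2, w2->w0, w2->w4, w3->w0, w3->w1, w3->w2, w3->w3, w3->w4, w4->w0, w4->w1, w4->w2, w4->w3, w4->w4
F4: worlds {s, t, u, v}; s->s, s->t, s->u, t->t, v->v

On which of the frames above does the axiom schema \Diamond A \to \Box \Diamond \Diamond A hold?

Frame correspondent (Sahlqvist): \forall x \forall y \forall z ((xRy \wedge xRz) \to \exists w (y = w \wedge z R^2 w)) — i.e. a generalized confluence (Geach) condition.
F1: fails — w0Rw1, w0Rw1 but no w with w1=w and w1R²w.
F2: ✓.
F3: fails — w0Rw1, w0Rw1 but no w with w1=w and w1R²w.
F4: fails — sRs, sRt but no w with s=w and tR²w.
Valid on: F2.

F2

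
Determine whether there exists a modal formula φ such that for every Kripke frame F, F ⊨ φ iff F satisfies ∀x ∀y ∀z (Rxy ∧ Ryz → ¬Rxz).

Any modally definable frame class is closed under surjective bounded morphisms.
The 3-cycle (worlds s,t,u with s→t→u→s) is intransitive. Mapping every world to a single reflexive point • is a surjective bounded morphism; the reflexive point is not intransitive (R••∧R•• but R••).
So no modal formula (or set of formulas) defines exactly the intransitive frames.

No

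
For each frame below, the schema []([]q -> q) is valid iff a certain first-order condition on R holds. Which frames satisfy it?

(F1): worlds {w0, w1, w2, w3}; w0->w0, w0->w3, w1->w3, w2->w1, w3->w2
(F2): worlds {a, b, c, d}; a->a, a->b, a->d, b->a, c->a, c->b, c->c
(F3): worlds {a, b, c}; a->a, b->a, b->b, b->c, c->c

This is the axiom for shift-reflexivity; its first-order frame correspondent is forall x forall y (Rxy -> Ryy).
(F1): fails — Rw3w2 but not Rw2w2.
(F2): fails — Rab but not Rbb.
(F3): ✓.
Valid on: (F3).

(F3)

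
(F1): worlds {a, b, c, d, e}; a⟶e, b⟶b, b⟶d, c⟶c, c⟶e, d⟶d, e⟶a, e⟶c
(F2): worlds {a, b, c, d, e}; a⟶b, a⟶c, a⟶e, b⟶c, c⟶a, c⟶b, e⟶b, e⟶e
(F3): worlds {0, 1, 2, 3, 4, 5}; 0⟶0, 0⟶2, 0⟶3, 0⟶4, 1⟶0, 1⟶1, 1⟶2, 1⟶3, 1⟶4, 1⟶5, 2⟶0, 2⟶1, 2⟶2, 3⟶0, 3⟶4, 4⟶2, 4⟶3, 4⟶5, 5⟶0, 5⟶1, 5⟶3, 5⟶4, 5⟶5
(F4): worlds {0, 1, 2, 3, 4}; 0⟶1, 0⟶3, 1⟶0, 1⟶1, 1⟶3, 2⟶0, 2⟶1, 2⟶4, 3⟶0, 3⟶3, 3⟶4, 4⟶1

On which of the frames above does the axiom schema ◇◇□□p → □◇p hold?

(F1), (F3), (F4)

This is the axiom for a generalized confluence (Geach) condition; its first-order frame correspondent is ∀x ∀y ∀z ((xR²y ∧ xRz) → ∃w (yR²w ∧ zRw)).
(F1): satisfies the condition.
(F2): fails — aR²b, aRb but no w with bR²w and bRw.
(F3): satisfies the condition.
(F4): satisfies the condition.
Valid on: (F1), (F3), (F4).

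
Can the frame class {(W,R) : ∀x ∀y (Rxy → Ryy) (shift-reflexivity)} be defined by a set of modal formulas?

This is a Sahlqvist condition; the T□ axiom □(□q → q) defines it.
Suppose □(□q→q) is valid. Take Rxy and set V(q)={w : Ryw}. Then at y, □q holds; since □(□q→q) at x, □q→q at y, so q at y, i.e. Ryy.

Definable; □(□q → q) defines it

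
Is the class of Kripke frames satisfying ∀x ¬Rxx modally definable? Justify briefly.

Any modally definable frame class is closed under surjective bounded morphisms.
The 3-cycle (worlds w0,w1,w2 with w0→w1→w2→w0) is irreflexive, and the map sending every world to a single reflexive point • is a surjective bounded morphism (forth: every edge maps to (•,•); back: every world has a successor). So any modal formula valid on the 3-cycle is also valid on the reflexive point, which is not irreflexive.
Hence irreflexivity is not modally definable.

No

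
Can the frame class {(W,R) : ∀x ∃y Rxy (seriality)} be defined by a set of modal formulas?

This is a Sahlqvist condition; the D axiom □r → ◇r defines it.

Yes, by □r → ◇r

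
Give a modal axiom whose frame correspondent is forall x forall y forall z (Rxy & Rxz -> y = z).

This is partial functionality; the standard corresponding axiom is CD: ◇r → □r.
Suppose ◇r→□r is valid. Take Rxy, Rxz and set V(r)={y}. Then ◇r at x, so □r at x, so r at z, i.e. z=y.

◇r → □r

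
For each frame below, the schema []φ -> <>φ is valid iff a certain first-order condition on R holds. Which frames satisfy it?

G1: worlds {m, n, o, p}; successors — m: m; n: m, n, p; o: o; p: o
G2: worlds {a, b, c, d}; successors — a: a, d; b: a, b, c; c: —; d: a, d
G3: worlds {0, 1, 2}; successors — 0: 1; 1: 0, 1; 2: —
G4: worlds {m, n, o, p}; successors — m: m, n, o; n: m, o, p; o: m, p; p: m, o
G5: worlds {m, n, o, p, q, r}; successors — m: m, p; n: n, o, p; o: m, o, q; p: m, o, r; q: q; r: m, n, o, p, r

G1, G4, G5

Frame correspondent (Sahlqvist): forall x exists y Rxy — i.e. seriality.
G1: holds.
G2: fails — world c has no successor.
G3: fails — world 2 has no successor.
G4: holds.
G5: holds.
Valid on: G1, G4, G5.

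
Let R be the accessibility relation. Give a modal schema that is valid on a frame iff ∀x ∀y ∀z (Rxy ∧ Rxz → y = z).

◇q → □q

This is partial functionality; the standard corresponding axiom is CD: ◇q → □q.
Suppose ◇q→□q is valid. Take Rxy, Rxz and set V(q)={y}. Then ◇q at x, so □q at x, so q at z, i.e. z=y.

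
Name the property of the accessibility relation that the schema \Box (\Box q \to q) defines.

Suppose □(□q→q) is valid. Take Rxy and set V(q)={w : Ryw}. Then at y, □q holds; since □(□q→q) at x, □q→q at y, so q at y, i.e. Ryy.

shift-reflexivity: \forall x \forall y (Rxy \to Ryy)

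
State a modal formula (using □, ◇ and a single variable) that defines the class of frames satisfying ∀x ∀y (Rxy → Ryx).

p → □◇p

A defining formula is p → □◇p (the B axiom).
Suppose p→□◇p is valid. Take Rxy and set V(p)={x}. Then p at x, so □◇p at x, so ◇p at y, so some z with Ryz has p; z=x, i.e. Ryx.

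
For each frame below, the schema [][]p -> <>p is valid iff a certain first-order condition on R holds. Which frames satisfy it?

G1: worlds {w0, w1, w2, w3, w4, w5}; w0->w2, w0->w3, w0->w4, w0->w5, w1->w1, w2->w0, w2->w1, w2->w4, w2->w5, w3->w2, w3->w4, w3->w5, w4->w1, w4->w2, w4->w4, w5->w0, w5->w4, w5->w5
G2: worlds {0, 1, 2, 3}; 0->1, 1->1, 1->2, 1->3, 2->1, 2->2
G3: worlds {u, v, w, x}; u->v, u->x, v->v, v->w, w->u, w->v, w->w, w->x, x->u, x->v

The schema corresponds to a generalized confluence (Geach) condition: forall x exists w (x R^2 w & xRw).
G1: satisfies the condition.
G2: fails — at 3 but no w with 3R²w and 3Rw.
G3: satisfies the condition.
Valid on: G1, G3.

G1, G3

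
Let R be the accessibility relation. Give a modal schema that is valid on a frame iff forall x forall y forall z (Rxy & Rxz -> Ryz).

This is the Euclidean property; the standard corresponding axiom is 5: ◇p → □◇p.

◇p → □◇p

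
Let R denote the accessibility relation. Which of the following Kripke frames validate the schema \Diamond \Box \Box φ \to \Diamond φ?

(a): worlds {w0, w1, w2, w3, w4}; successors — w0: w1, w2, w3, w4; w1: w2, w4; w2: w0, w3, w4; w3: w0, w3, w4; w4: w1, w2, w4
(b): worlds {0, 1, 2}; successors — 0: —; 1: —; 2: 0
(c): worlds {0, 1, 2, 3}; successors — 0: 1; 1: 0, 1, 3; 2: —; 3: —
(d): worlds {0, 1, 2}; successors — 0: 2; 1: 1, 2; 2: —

The schema corresponds to a generalized confluence (Geach) condition: \forall x \forall y (xRy \to \exists w (y R^2 w \wedge xRw)).
(a): condition met.
(b): fails — 2R0 but no w with 0R²w and 2Rw.
(c): fails — 1R3 but no w with 3R²w and 1Rw.
(d): fails — 0R2 but no w with 2R²w and 0Rw.
Valid on: (a).

(a)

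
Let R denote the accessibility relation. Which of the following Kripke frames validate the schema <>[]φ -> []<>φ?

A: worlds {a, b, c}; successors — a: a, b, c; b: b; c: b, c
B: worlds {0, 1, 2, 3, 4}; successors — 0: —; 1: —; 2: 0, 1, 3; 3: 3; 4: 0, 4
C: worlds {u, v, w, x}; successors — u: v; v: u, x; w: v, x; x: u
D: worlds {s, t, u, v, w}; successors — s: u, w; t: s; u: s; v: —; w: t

A

The schema corresponds to convergence: forall x forall y forall z (Rxy & Rxz -> exists w (Ryw & Rzw)).
A: holds.
B: fails — R23 and R20 but 3 and 0 have no common successor.
C: fails — Rvu and Rvx but u and x have no common successor.
D: fails — Rsw and Rsu but w and u have no common successor.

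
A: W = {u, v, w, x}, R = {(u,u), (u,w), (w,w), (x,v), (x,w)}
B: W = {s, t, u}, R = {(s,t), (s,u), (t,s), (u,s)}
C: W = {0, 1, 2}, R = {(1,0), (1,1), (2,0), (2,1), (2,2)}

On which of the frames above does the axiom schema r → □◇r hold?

Frame correspondent (Sahlqvist): ∀x ∀y (Rxy → Ryx) — i.e. symmetry.
A: fails — Rxw but not Rwx.
B: holds.
C: fails — R10 but not R01.
Valid on: B.

B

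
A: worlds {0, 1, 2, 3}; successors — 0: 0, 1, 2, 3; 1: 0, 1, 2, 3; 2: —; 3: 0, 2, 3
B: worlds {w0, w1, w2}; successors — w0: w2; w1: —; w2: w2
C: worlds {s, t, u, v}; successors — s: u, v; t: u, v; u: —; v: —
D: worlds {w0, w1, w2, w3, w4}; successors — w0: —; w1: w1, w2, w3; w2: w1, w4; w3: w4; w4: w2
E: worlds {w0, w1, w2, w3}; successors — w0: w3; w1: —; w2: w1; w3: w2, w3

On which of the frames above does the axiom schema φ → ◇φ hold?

This is the axiom for reflexivity; its first-order frame correspondent is ∀x Rxx.
A: fails — world 2 does not see itself.
B: fails — world w0 does not see itself.
C: fails — world s does not see itself.
D: fails — world w0 does not see itself.
E: fails — world w0 does not see itself.
Valid on no frame.

none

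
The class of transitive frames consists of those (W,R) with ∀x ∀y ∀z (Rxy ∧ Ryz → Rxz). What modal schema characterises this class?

□q → □□q

A defining formula is □q → □□q (the 4 axiom).
Suppose □q→□□q is valid. Take Rxy, Ryz and set V(q)={w : Rxw}. Then □q at x, so □□q at x, so □q at y, so q at z, i.e. Rxz.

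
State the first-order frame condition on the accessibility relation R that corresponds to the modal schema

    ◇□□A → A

This is a Sahlqvist (Geach-type) schema ◇^1□^2A → □^0◇^0A.
First-order correspondent: ∀x ∀y (xRy → ∃w (yR²w ∧ x = w)).

∀x ∀y (xRy → ∃w (yR²w ∧ x = w))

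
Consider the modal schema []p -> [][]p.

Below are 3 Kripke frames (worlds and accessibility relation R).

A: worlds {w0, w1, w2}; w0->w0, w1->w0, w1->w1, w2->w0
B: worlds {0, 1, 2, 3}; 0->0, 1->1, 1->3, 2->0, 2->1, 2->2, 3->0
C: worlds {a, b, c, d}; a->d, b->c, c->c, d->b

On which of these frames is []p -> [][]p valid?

This is the axiom for transitivity; its first-order frame correspondent is forall x forall y forall z (Rxy & Ryz -> Rxz).
A: ✓.
B: fails — R21 and R13 but not R23.
C: fails — Rdb and Rbc but not Rdc.
Valid on: A.

A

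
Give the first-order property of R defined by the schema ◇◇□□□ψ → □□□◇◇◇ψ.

∀x ∀y ∀z ((xR²y ∧ xR³z) → ∃w (yR³w ∧ zR³w))

This is a Sahlqvist (Geach-type) schema ◇^2□^3ψ → □^3◇^3ψ.
Minimal-valuation argument: fix x; take any y with xR^2y and any z with xR^3z. Set V(ψ) to the set of worlds R-reachable from y in exactly 3 steps. Then □^3ψ holds at y, so the antecedent holds at x; validity forces ◇^3ψ at z, giving a w with zR^3w and yR^3w.
First-order correspondent: ∀x ∀y ∀z ((xR²y ∧ xR³z) → ∃w (yR³w ∧ zR³w)).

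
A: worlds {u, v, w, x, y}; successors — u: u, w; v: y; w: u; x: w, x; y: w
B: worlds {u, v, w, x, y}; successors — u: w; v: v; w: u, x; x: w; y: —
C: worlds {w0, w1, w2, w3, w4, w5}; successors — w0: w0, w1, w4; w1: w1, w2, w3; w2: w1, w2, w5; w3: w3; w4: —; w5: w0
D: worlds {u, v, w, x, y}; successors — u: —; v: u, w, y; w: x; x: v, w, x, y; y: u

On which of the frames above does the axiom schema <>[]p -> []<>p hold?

B

The schema corresponds to convergence: forall x forall y forall z (Rxy & Rxz -> exists w (Ryw & Rzw)).
A: fails — Rxw and Rxx but w and x have no common successor.
B: ✓.
C: fails — Rw0w4 and Rw0w4 but w4 and w4 have no common successor.
D: fails — Rvw and Rvu but w and u have no common successor.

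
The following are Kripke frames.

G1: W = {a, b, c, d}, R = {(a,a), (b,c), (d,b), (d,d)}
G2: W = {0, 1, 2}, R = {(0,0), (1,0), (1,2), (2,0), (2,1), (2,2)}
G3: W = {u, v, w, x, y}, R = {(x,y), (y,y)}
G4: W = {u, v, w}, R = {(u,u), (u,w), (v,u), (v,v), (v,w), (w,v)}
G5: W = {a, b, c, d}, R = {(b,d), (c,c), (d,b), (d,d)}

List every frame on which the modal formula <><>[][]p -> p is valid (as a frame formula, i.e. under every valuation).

G4, G5

Frame correspondent (Sahlqvist): forall x forall y (x R^2 y -> exists w (y R^2 w & x = w)) — i.e. a generalized confluence (Geach) condition.
G1: fails — dR²b but no w with bR²w and d=w.
G2: fails — 1R²0 but no w with 0R²w and 1=w.
G3: fails — xR²y but no t with yR²t and x=t.
G4: ✓.
G5: ✓.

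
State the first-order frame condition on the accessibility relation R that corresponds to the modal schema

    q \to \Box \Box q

This is a Sahlqvist (Geach-type) schema ◇^0□^0q → □^2◇^0q.
Minimal-valuation argument: fix x; take any y with xR^0y and any z with xR^2z. Set V(q) to the set of worlds R-reachable from y in exactly 0 steps. Then □^0q holds at y, so the antecedent holds at x; validity forces ◇^0q at z, giving a w with zR^0w and yR^0w.
First-order correspondent: \forall x \forall z (x R^2 z \to \exists w (x = w \wedge z = w)).

\forall x \forall z (x R^2 z \to \exists w (x = w \wedge z = w))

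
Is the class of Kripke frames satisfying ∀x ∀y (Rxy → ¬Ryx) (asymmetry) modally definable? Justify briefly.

No — not modally definable

Modal frame validity is preserved under surjective bounded morphisms.
The 3-cycle (worlds w0,w1,w2 with w0→w1→w2→w0) is asymmetric. Mapping every world to a single reflexive point • is a surjective bounded morphism, and the reflexive point is not asymmetric (R•• but asymmetry requires ¬R••).
Hence asymmetry is not modally definable.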